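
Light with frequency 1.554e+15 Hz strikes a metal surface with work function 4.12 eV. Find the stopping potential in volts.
2.3068 V

The stopping potential V_s satisfies: eV_s = KE_max

First, find KE_max using Einstein's equation:
E_photon = hf = (6.626×10⁻³⁴ J·s)(1.554e+15 Hz) = 6.4268 eV
KE_max = E_photon - φ = 6.4268 - 4.12 = 2.3068 eV

Since eV_s = KE_max:
V_s = KE_max/e = 2.3068 V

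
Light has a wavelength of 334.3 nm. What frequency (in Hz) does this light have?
8.9678e+14 Hz

Using the wave equation: c = fλ

Solving for frequency:
f = c/λ = (3×10⁸ m/s) / (334.3×10⁻⁹ m)
f = 8.9678e+14 Hz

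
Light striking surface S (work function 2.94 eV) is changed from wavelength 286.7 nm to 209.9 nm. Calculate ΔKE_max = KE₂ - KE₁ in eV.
1.5823 eV

Using Einstein's equation: KE_max = hc/λ - φ

For λ₁ = 286.7 nm:
KE₁ = hc/λ₁ - φ = 4.3245 - 2.94 = 1.3845 eV

For λ₂ = 209.9 nm:
KE₂ = hc/λ₂ - φ = 5.9068 - 2.94 = 2.9668 eV

Change in KE:
ΔKE = KE₂ - KE₁ = 2.9668 - 1.3845 = 1.5823 eV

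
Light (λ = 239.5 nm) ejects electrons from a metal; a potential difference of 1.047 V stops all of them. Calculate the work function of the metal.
4.13 eV

The stopping potential gives the maximum kinetic energy: KE_max = eV_s = 1.047 eV

From Einstein's photoelectric equation: KE_max = hc/λ - φ
Rearranging: φ = hc/λ - KE_max

Calculate photon energy:
E_photon = hc/λ = (6.626×10⁻³⁴ J·s)(3×10⁸ m/s) / (239.5×10⁻⁹ m) = 5.1768 eV

Therefore:
φ = 5.1768 - 1.047 = 4.13 eV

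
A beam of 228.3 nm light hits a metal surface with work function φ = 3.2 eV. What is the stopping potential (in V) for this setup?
2.2308 V

The stopping potential V_s satisfies: eV_s = KE_max

First, find KE_max using Einstein's equation:
E_photon = hc/λ = 5.4308 eV
KE_max = E_photon - φ = 5.4308 - 3.2 = 2.2308 eV

Since eV_s = KE_max:
V_s = KE_max/e = 2.2308 V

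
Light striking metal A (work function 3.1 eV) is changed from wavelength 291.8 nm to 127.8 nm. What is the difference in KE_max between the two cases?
5.4525 eV

Using Einstein's equation: KE_max = hc/λ - φ

For λ₁ = 291.8 nm:
KE₁ = hc/λ₁ - φ = 4.2489 - 3.1 = 1.1489 eV

For λ₂ = 127.8 nm:
KE₂ = hc/λ₂ - φ = 9.7014 - 3.1 = 6.6014 eV

Change in KE:
ΔKE = KE₂ - KE₁ = 6.6014 - 1.1489 = 5.4525 eV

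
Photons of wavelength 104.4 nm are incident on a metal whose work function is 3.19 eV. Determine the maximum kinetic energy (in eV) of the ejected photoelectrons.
8.6859 eV

Using Einstein's photoelectric equation: KE_max = hf - φ = hc/λ - φ

First, calculate the photon energy:
E_photon = hc/λ = (6.626×10⁻³⁴ J·s)(3×10⁸ m/s) / (104.4×10⁻⁹ m)
E_photon = 11.8759 eV

Then, the maximum kinetic energy:
KE_max = E_photon - φ = 11.8759 eV - 3.19 eV = 8.6859 eV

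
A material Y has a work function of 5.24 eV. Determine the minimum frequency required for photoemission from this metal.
1.2670e+15 Hz

The threshold frequency is when the photon energy equals the work function:
hf₀ = φ

Solving for f₀:
f₀ = φ/h = (5.24 eV × 1.602×10⁻¹⁹ J/eV) / (6.626×10⁻³⁴ J·s)
f₀ = 1.2670e+15 Hz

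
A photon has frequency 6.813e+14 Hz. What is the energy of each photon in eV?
2.8176 eV

Using E = hf:

E = hf = (6.626×10⁻³⁴ J·s)(6.813e+14 Hz)
E = 2.8176 eV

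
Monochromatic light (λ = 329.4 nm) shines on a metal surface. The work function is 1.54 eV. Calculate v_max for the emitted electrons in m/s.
8.8448e+05 m/s

First, find the maximum kinetic energy:
E_photon = hc/λ = 3.7639 eV
KE_max = E_photon - φ = 3.7639 - 1.54 = 2.2239 eV

Convert to Joules: KE_max = 2.2239 × 1.602×10⁻¹⁹ J = 3.5631e-19 J

Then use KE = ½mv² to find velocity:
v = √(2·KE/m) = √(2 × 3.5631e-19 J / 9.109e-31 kg)
v = 8.8448e+05 m/s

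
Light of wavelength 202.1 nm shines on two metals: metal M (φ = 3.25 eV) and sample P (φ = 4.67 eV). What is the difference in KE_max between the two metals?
1.4200 eV

Using KE_max = hc/λ - φ for each metal:

Photon energy: E = hc/λ = 6.1348 eV

For metal M (φ₁ = 3.25 eV):
KE₁ = E - φ₁ = 6.1348 - 3.25 = 2.8848 eV

For sample P (φ₂ = 4.67 eV):
KE₂ = E - φ₂ = 6.1348 - 4.67 = 1.4648 eV

Difference:
ΔKE = KE₁ - KE₂ = 2.8848 - 1.4648 = 1.4200 eV

Note: The difference equals the difference in work functions: 4.67 - 3.25 = 1.42 eV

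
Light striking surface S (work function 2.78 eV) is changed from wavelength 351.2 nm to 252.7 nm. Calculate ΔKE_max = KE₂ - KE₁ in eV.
1.3761 eV

Using Einstein's equation: KE_max = hc/λ - φ

For λ₁ = 351.2 nm:
KE₁ = hc/λ₁ - φ = 3.5303 - 2.78 = 0.7503 eV

For λ₂ = 252.7 nm:
KE₂ = hc/λ₂ - φ = 4.9064 - 2.78 = 2.1264 eV

Change in KE:
ΔKE = KE₂ - KE₁ = 2.1264 - 0.7503 = 1.3761 eV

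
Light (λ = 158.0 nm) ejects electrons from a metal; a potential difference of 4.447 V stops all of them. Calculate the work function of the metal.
3.40 eV

The stopping potential gives the maximum kinetic energy: KE_max = eV_s = 4.447 eV

From Einstein's photoelectric equation: KE_max = hc/λ - φ
Rearranging: φ = hc/λ - KE_max

Calculate photon energy:
E_photon = hc/λ = (6.626×10⁻³⁴ J·s)(3×10⁸ m/s) / (158.0×10⁻⁹ m) = 7.8471 eV

Therefore:
φ = 7.8471 - 4.447 = 3.40 eV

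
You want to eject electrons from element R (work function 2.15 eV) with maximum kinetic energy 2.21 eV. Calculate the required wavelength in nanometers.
284.37 nm

From Einstein's equation: KE_max = hc/λ - φ

Rearranging for λ:
hc/λ = KE_max + φ
λ = hc/(KE_max + φ)

Required photon energy:
E_photon = KE_max + φ = 2.21 + 2.15 = 4.36 eV

Required wavelength:
λ = hc/E_photon = (6.626×10⁻³⁴)(3×10⁸) / (4.36 × 1.602×10⁻¹⁹)
λ = 284.37 nm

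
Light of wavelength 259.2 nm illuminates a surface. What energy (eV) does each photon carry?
4.7833 eV

Using E = hf = hc/λ:

E = hc/λ = (6.626×10⁻³⁴ J·s)(3×10⁸ m/s) / (259.2×10⁻⁹ m)
E = 4.7833 eV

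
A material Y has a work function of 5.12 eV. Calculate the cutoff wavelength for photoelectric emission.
242.16 nm

The threshold wavelength is when the photon energy equals the work function:
hc/λ₀ = φ

Solving for λ₀:
λ₀ = hc/φ = (6.626×10⁻³⁴ J·s)(3×10⁸ m/s) / (5.12 eV × 1.602×10⁻¹⁹ J/eV)
λ₀ = 242.16 nm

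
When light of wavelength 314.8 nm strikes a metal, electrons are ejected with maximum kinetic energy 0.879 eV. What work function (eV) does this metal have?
3.06 eV

From Einstein's photoelectric equation: KE_max = hf - φ = hc/λ - φ

Rearranging for φ:
φ = hc/λ - KE_max

Calculate photon energy:
E_photon = hc/λ = 3.9385 eV

Therefore:
φ = 3.9385 - 0.879 = 3.06 eV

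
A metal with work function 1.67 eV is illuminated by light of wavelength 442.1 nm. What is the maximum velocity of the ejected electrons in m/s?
6.3171e+05 m/s

First, find the maximum kinetic energy:
E_photon = hc/λ = 2.8044 eV
KE_max = E_photon - φ = 2.8044 - 1.67 = 1.1344 eV

Convert to Joules: KE_max = 1.1344 × 1.602×10⁻¹⁹ J = 1.8176e-19 J

Then use KE = ½mv² to find velocity:
v = √(2·KE/m) = √(2 × 1.8176e-19 J / 9.109e-31 kg)
v = 6.3171e+05 m/s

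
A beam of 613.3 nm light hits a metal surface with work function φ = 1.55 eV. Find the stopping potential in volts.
0.4716 V

The stopping potential V_s satisfies: eV_s = KE_max

First, find KE_max using Einstein's equation:
E_photon = hc/λ = 2.0216 eV
KE_max = E_photon - φ = 2.0216 - 1.55 = 0.4716 eV

Since eV_s = KE_max:
V_s = KE_max/e = 0.4716 V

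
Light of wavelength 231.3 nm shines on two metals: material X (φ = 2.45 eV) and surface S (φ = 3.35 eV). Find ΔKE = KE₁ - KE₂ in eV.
0.9000 eV

Using KE_max = hc/λ - φ for each metal:

Photon energy: E = hc/λ = 5.3603 eV

For material X (φ₁ = 2.45 eV):
KE₁ = E - φ₁ = 5.3603 - 2.45 = 2.9103 eV

For surface S (φ₂ = 3.35 eV):
KE₂ = E - φ₂ = 5.3603 - 3.35 = 2.0103 eV

Difference:
ΔKE = KE₁ - KE₂ = 2.9103 - 2.0103 = 0.9000 eV

Note: The difference equals the difference in work functions: 3.35 - 2.45 = 0.90 eV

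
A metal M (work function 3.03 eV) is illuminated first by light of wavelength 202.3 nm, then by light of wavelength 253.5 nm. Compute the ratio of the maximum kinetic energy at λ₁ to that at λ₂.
1.6652

Using Einstein's equation: KE_max = hc/λ - φ

For λ₁ = 202.3 nm:
E₁ = hc/λ₁ = 6.1287 eV
KE₁ = E₁ - φ = 6.1287 - 3.03 = 3.0987 eV

For λ₂ = 253.5 nm:
E₂ = hc/λ₂ = 4.8909 eV
KE₂ = E₂ - φ = 4.8909 - 3.03 = 1.8609 eV

Ratio: KE₁/KE₂ = 3.0987/1.8609 = 1.6652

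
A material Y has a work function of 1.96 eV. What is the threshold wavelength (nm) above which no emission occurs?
632.57 nm

The threshold wavelength is when the photon energy equals the work function:
hc/λ₀ = φ

Solving for λ₀:
λ₀ = hc/φ = (6.626×10⁻³⁴ J·s)(3×10⁸ m/s) / (1.96 eV × 1.602×10⁻¹⁹ J/eV)
λ₀ = 632.57 nm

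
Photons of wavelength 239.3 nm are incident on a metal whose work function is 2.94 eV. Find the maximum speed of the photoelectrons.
8.8789e+05 m/s

First, find the maximum kinetic energy:
E_photon = hc/λ = 5.1811 eV
KE_max = E_photon - φ = 5.1811 - 2.94 = 2.2411 eV

Convert to Joules: KE_max = 2.2411 × 1.602×10⁻¹⁹ J = 3.5907e-19 J

Then use KE = ½mv² to find velocity:
v = √(2·KE/m) = √(2 × 3.5907e-19 J / 9.109e-31 kg)
v = 8.8789e+05 m/s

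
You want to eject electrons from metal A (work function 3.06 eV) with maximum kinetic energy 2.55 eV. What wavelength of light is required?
221.01 nm

From Einstein's equation: KE_max = hc/λ - φ

Rearranging for λ:
hc/λ = KE_max + φ
λ = hc/(KE_max + φ)

Required photon energy:
E_photon = KE_max + φ = 2.55 + 3.06 = 5.61 eV

Required wavelength:
λ = hc/E_photon = (6.626×10⁻³⁴)(3×10⁸) / (5.61 × 1.602×10⁻¹⁹)
λ = 221.01 nm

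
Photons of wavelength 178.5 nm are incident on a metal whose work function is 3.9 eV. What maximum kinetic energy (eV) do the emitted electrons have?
3.0459 eV

Using Einstein's photoelectric equation: KE_max = hf - φ = hc/λ - φ

First, calculate the photon energy:
E_photon = hc/λ = (6.626×10⁻³⁴ J·s)(3×10⁸ m/s) / (178.5×10⁻⁹ m)
E_photon = 6.9459 eV

Then, the maximum kinetic energy:
KE_max = E_photon - φ = 6.9459 eV - 3.9 eV = 3.0459 eV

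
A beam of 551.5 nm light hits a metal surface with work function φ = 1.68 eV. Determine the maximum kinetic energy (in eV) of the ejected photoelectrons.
0.5681 eV

Using Einstein's photoelectric equation: KE_max = hf - φ = hc/λ - φ

First, calculate the photon energy:
E_photon = hc/λ = (6.626×10⁻³⁴ J·s)(3×10⁸ m/s) / (551.5×10⁻⁹ m)
E_photon = 2.2481 eV

Then, the maximum kinetic energy:
KE_max = E_photon - φ = 2.2481 eV - 1.68 eV = 0.5681 eV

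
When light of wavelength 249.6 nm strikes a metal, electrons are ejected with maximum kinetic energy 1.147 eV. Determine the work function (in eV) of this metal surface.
3.82 eV

From Einstein's photoelectric equation: KE_max = hf - φ = hc/λ - φ

Rearranging for φ:
φ = hc/λ - KE_max

Calculate photon energy:
E_photon = hc/λ = 4.9673 eV

Therefore:
φ = 4.9673 - 1.147 = 3.82 eV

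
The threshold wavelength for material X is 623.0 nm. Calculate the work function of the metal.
1.99 eV

At the threshold wavelength, photon energy equals work function:
φ = hc/λ₀

Calculating:
φ = (6.626×10⁻³⁴ J·s)(3×10⁸ m/s) / (623.0×10⁻⁹ m)
φ = 1.99 eV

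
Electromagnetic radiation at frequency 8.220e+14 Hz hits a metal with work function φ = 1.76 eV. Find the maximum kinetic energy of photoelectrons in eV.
1.6395 eV

Using Einstein's photoelectric equation: KE_max = hf - φ

First, calculate the photon energy:
E_photon = hf = (6.626×10⁻³⁴ J·s)(8.220e+14 Hz)
E_photon = 3.3995 eV

Then, the maximum kinetic energy:
KE_max = E_photon - φ = 3.3995 eV - 1.76 eV = 1.6395 eV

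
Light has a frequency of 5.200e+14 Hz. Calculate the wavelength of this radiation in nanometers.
576.52 nm

Using the wave equation: c = fλ

Solving for wavelength:
λ = c/f = (3×10⁸ m/s) / (5.200e+14 Hz)
λ = 576.52 nm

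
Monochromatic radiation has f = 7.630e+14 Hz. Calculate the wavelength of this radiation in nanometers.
392.91 nm

Using the wave equation: c = fλ

Solving for wavelength:
λ = c/f = (3×10⁸ m/s) / (7.630e+14 Hz)
λ = 392.91 nm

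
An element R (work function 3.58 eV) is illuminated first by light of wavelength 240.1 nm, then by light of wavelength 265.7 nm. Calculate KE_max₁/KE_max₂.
1.4580

Using Einstein's equation: KE_max = hc/λ - φ

For λ₁ = 240.1 nm:
E₁ = hc/λ₁ = 5.1639 eV
KE₁ = E₁ - φ = 5.1639 - 3.58 = 1.5839 eV

For λ₂ = 265.7 nm:
E₂ = hc/λ₂ = 4.6663 eV
KE₂ = E₂ - φ = 4.6663 - 3.58 = 1.0863 eV

Ratio: KE₁/KE₂ = 1.5839/1.0863 = 1.4580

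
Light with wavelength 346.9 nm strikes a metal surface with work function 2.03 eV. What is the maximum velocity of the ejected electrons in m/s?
7.3698e+05 m/s

First, find the maximum kinetic energy:
E_photon = hc/λ = 3.5741 eV
KE_max = E_photon - φ = 3.5741 - 2.03 = 1.5441 eV

Convert to Joules: KE_max = 1.5441 × 1.602×10⁻¹⁹ J = 2.4739e-19 J

Then use KE = ½mv² to find velocity:
v = √(2·KE/m) = √(2 × 2.4739e-19 J / 9.109e-31 kg)
v = 7.3698e+05 m/s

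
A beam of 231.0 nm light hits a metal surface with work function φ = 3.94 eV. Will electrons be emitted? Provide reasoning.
Yes

For photoemission, the photon energy must exceed the work function.

Photon energy: E = hc/λ = 5.3673 eV
Work function: φ = 3.94 eV

Since E_photon (5.3673 eV) > φ (3.94 eV), photoemission WILL occur.
The threshold wavelength is λ₀ = hc/φ = 314.7 nm.
Since 231.0 nm < 314.7 nm, the light has sufficient energy.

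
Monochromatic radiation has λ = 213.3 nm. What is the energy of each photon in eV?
5.8127 eV

Using E = hf = hc/λ:

E = hc/λ = (6.626×10⁻³⁴ J·s)(3×10⁸ m/s) / (213.3×10⁻⁹ m)
E = 5.8127 eV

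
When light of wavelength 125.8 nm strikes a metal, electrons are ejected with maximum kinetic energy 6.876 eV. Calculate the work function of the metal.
2.98 eV

From Einstein's photoelectric equation: KE_max = hf - φ = hc/λ - φ

Rearranging for φ:
φ = hc/λ - KE_max

Calculate photon energy:
E_photon = hc/λ = 9.8557 eV

Therefore:
φ = 9.8557 - 6.876 = 2.98 eV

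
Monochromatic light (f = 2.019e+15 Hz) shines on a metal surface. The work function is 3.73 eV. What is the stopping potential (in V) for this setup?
4.6199 V

The stopping potential V_s satisfies: eV_s = KE_max

First, find KE_max using Einstein's equation:
E_photon = hf = (6.626×10⁻³⁴ J·s)(2.019e+15 Hz) = 8.3499 eV
KE_max = E_photon - φ = 8.3499 - 3.73 = 4.6199 eV

Since eV_s = KE_max:
V_s = KE_max/e = 4.6199 V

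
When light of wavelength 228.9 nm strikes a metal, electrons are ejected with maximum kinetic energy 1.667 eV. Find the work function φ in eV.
3.75 eV

From Einstein's photoelectric equation: KE_max = hf - φ = hc/λ - φ

Rearranging for φ:
φ = hc/λ - KE_max

Calculate photon energy:
E_photon = hc/λ = 5.4165 eV

Therefore:
φ = 5.4165 - 1.667 = 3.75 eV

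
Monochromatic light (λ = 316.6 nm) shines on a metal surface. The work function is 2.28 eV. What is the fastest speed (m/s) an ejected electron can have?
7.5863e+05 m/s

First, find the maximum kinetic energy:
E_photon = hc/λ = 3.9161 eV
KE_max = E_photon - φ = 3.9161 - 2.28 = 1.6361 eV

Convert to Joules: KE_max = 1.6361 × 1.602×10⁻¹⁹ J = 2.6213e-19 J

Then use KE = ½mv² to find velocity:
v = √(2·KE/m) = √(2 × 2.6213e-19 J / 9.109e-31 kg)
v = 7.5863e+05 m/s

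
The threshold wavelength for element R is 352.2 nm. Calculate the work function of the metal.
3.52 eV

At the threshold wavelength, photon energy equals work function:
φ = hc/λ₀

Calculating:
φ = (6.626×10⁻³⁴ J·s)(3×10⁸ m/s) / (352.2×10⁻⁹ m)
φ = 3.52 eV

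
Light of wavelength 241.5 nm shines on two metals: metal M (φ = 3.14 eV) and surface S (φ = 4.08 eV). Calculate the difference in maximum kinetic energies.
0.9400 eV

Using KE_max = hc/λ - φ for each metal:

Photon energy: E = hc/λ = 5.1339 eV

For metal M (φ₁ = 3.14 eV):
KE₁ = E - φ₁ = 5.1339 - 3.14 = 1.9939 eV

For surface S (φ₂ = 4.08 eV):
KE₂ = E - φ₂ = 5.1339 - 4.08 = 1.0539 eV

Difference:
ΔKE = KE₁ - KE₂ = 1.9939 - 1.0539 = 0.9400 eV

Note: The difference equals the difference in work functions: 4.08 - 3.14 = 0.94 eV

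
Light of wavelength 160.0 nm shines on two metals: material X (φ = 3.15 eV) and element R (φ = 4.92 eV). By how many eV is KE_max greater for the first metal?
1.7700 eV

Using KE_max = hc/λ - φ for each metal:

Photon energy: E = hc/λ = 7.7490 eV

For material X (φ₁ = 3.15 eV):
KE₁ = E - φ₁ = 7.7490 - 3.15 = 4.5990 eV

For element R (φ₂ = 4.92 eV):
KE₂ = E - φ₂ = 7.7490 - 4.92 = 2.8290 eV

Difference:
ΔKE = KE₁ - KE₂ = 4.5990 - 2.8290 = 1.7700 eV

Note: The difference equals the difference in work functions: 4.92 - 3.15 = 1.77 eV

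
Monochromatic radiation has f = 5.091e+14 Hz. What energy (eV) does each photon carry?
2.1055 eV

Using E = hf:

E = hf = (6.626×10⁻³⁴ J·s)(5.091e+14 Hz)
E = 2.1055 eV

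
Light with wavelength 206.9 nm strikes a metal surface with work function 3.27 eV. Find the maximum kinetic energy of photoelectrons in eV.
2.7225 eV

Using Einstein's photoelectric equation: KE_max = hf - φ = hc/λ - φ

First, calculate the photon energy:
E_photon = hc/λ = (6.626×10⁻³⁴ J·s)(3×10⁸ m/s) / (206.9×10⁻⁹ m)
E_photon = 5.9925 eV

Then, the maximum kinetic energy:
KE_max = E_photon - φ = 5.9925 eV - 3.27 eV = 2.7225 eV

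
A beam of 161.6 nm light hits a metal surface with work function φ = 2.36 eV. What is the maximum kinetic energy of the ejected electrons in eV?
5.3123 eV

Using Einstein's photoelectric equation: KE_max = hf - φ = hc/λ - φ

First, calculate the photon energy:
E_photon = hc/λ = (6.626×10⁻³⁴ J·s)(3×10⁸ m/s) / (161.6×10⁻⁹ m)
E_photon = 7.6723 eV

Then, the maximum kinetic energy:
KE_max = E_photon - φ = 7.6723 eV - 2.36 eV = 5.3123 eV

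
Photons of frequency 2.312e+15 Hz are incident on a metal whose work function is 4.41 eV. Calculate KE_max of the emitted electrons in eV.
5.1517 eV

Using Einstein's photoelectric equation: KE_max = hf - φ

First, calculate the photon energy:
E_photon = hf = (6.626×10⁻³⁴ J·s)(2.312e+15 Hz)
E_photon = 9.5617 eV

Then, the maximum kinetic energy:
KE_max = E_photon - φ = 9.5617 eV - 4.41 eV = 5.1517 eV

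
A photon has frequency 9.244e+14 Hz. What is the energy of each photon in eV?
3.8230 eV

Using E = hf:

E = hf = (6.626×10⁻³⁴ J·s)(9.244e+14 Hz)
E = 3.8230 eV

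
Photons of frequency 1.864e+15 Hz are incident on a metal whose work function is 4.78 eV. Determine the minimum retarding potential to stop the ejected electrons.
2.9289 V

The stopping potential V_s satisfies: eV_s = KE_max

First, find KE_max using Einstein's equation:
E_photon = hf = (6.626×10⁻³⁴ J·s)(1.864e+15 Hz) = 7.7089 eV
KE_max = E_photon - φ = 7.7089 - 4.78 = 2.9289 eV

Since eV_s = KE_max:
V_s = KE_max/e = 2.9289 V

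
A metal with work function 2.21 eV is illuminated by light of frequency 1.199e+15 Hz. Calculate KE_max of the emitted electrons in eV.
2.7487 eV

Using Einstein's photoelectric equation: KE_max = hf - φ

First, calculate the photon energy:
E_photon = hf = (6.626×10⁻³⁴ J·s)(1.199e+15 Hz)
E_photon = 4.9587 eV

Then, the maximum kinetic energy:
KE_max = E_photon - φ = 4.9587 eV - 2.21 eV = 2.7487 eV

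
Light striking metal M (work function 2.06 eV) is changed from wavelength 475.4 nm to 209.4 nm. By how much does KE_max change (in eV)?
3.3129 eV

Using Einstein's equation: KE_max = hc/λ - φ

For λ₁ = 475.4 nm:
KE₁ = hc/λ₁ - φ = 2.6080 - 2.06 = 0.5480 eV

For λ₂ = 209.4 nm:
KE₂ = hc/λ₂ - φ = 5.9209 - 2.06 = 3.8609 eV

Change in KE:
ΔKE = KE₂ - KE₁ = 3.8609 - 0.5480 = 3.3129 eV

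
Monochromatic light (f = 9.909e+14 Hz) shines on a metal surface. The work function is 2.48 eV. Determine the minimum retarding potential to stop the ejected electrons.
1.6180 V

The stopping potential V_s satisfies: eV_s = KE_max

First, find KE_max using Einstein's equation:
E_photon = hf = (6.626×10⁻³⁴ J·s)(9.909e+14 Hz) = 4.0980 eV
KE_max = E_photon - φ = 4.0980 - 2.48 = 1.6180 eV

Since eV_s = KE_max:
V_s = KE_max/e = 1.6180 V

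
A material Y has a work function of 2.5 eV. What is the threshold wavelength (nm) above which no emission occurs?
495.94 nm

The threshold wavelength is when the photon energy equals the work function:
hc/λ₀ = φ

Solving for λ₀:
λ₀ = hc/φ = (6.626×10⁻³⁴ J·s)(3×10⁸ m/s) / (2.5 eV × 1.602×10⁻¹⁹ J/eV)
λ₀ = 495.94 nm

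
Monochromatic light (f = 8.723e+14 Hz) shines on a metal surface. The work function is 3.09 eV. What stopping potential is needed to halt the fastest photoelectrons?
0.5175 V

The stopping potential V_s satisfies: eV_s = KE_max

First, find KE_max using Einstein's equation:
E_photon = hf = (6.626×10⁻³⁴ J·s)(8.723e+14 Hz) = 3.6075 eV
KE_max = E_photon - φ = 3.6075 - 3.09 = 0.5175 eV

Since eV_s = KE_max:
V_s = KE_max/e = 0.5175 V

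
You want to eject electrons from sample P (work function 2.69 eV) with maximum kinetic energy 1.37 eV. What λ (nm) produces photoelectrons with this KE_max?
305.38 nm

From Einstein's equation: KE_max = hc/λ - φ

Rearranging for λ:
hc/λ = KE_max + φ
λ = hc/(KE_max + φ)

Required photon energy:
E_photon = KE_max + φ = 1.37 + 2.69 = 4.06 eV

Required wavelength:
λ = hc/E_photon = (6.626×10⁻³⁴)(3×10⁸) / (4.06 × 1.602×10⁻¹⁹)
λ = 305.38 nm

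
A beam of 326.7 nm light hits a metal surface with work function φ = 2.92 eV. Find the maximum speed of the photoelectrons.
5.5481e+05 m/s

First, find the maximum kinetic energy:
E_photon = hc/λ = 3.7950 eV
KE_max = E_photon - φ = 3.7950 - 2.92 = 0.8750 eV

Convert to Joules: KE_max = 0.8750 × 1.602×10⁻¹⁹ J = 1.4020e-19 J

Then use KE = ½mv² to find velocity:
v = √(2·KE/m) = √(2 × 1.4020e-19 J / 9.109e-31 kg)
v = 5.5481e+05 m/s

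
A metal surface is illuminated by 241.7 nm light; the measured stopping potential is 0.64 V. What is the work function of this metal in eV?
4.49 eV

The stopping potential gives the maximum kinetic energy: KE_max = eV_s = 0.64 eV

From Einstein's photoelectric equation: KE_max = hc/λ - φ
Rearranging: φ = hc/λ - KE_max

Calculate photon energy:
E_photon = hc/λ = (6.626×10⁻³⁴ J·s)(3×10⁸ m/s) / (241.7×10⁻⁹ m) = 5.1297 eV

Therefore:
φ = 5.1297 - 0.64 = 4.49 eV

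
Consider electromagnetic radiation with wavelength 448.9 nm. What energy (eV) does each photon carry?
2.7620 eV

Using E = hf = hc/λ:

E = hc/λ = (6.626×10⁻³⁴ J·s)(3×10⁸ m/s) / (448.9×10⁻⁹ m)
E = 2.7620 eV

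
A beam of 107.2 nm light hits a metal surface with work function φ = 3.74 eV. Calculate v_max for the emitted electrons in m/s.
1.6592e+06 m/s

First, find the maximum kinetic energy:
E_photon = hc/λ = 11.5657 eV
KE_max = E_photon - φ = 11.5657 - 3.74 = 7.8257 eV

Convert to Joules: KE_max = 7.8257 × 1.602×10⁻¹⁹ J = 1.2538e-18 J

Then use KE = ½mv² to find velocity:
v = √(2·KE/m) = √(2 × 1.2538e-18 J / 9.109e-31 kg)
v = 1.6592e+06 m/s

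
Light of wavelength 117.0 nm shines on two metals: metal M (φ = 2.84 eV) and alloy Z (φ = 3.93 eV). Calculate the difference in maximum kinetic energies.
1.0900 eV

Using KE_max = hc/λ - φ for each metal:

Photon energy: E = hc/λ = 10.5969 eV

For metal M (φ₁ = 2.84 eV):
KE₁ = E - φ₁ = 10.5969 - 2.84 = 7.7569 eV

For alloy Z (φ₂ = 3.93 eV):
KE₂ = E - φ₂ = 10.5969 - 3.93 = 6.6669 eV

Difference:
ΔKE = KE₁ - KE₂ = 7.7569 - 6.6669 = 1.0900 eV

Note: The difference equals the difference in work functions: 3.93 - 2.84 = 1.09 eV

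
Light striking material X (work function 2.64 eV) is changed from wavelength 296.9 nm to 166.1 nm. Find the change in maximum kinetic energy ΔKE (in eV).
3.2885 eV

Using Einstein's equation: KE_max = hc/λ - φ

For λ₁ = 296.9 nm:
KE₁ = hc/λ₁ - φ = 4.1760 - 2.64 = 1.5360 eV

For λ₂ = 166.1 nm:
KE₂ = hc/λ₂ - φ = 7.4644 - 2.64 = 4.8244 eV

Change in KE:
ΔKE = KE₂ - KE₁ = 4.8244 - 1.5360 = 3.2885 eV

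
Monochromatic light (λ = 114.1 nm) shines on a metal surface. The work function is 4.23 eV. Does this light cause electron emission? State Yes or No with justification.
Yes

For photoemission, the photon energy must exceed the work function.

Photon energy: E = hc/λ = 10.8663 eV
Work function: φ = 4.23 eV

Since E_photon (10.8663 eV) > φ (4.23 eV), photoemission WILL occur.
The threshold wavelength is λ₀ = hc/φ = 293.1 nm.
Since 114.1 nm < 293.1 nm, the light has sufficient energy.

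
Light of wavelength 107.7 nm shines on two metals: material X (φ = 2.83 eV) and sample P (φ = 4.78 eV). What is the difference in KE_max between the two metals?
1.9500 eV

Using KE_max = hc/λ - φ for each metal:

Photon energy: E = hc/λ = 11.5120 eV

For material X (φ₁ = 2.83 eV):
KE₁ = E - φ₁ = 11.5120 - 2.83 = 8.6820 eV

For sample P (φ₂ = 4.78 eV):
KE₂ = E - φ₂ = 11.5120 - 4.78 = 6.7320 eV

Difference:
ΔKE = KE₁ - KE₂ = 8.6820 - 6.7320 = 1.9500 eV

Note: The difference equals the difference in work functions: 4.78 - 2.83 = 1.95 eV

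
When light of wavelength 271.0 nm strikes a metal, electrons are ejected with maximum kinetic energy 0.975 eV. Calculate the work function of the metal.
3.60 eV

From Einstein's photoelectric equation: KE_max = hf - φ = hc/λ - φ

Rearranging for φ:
φ = hc/λ - KE_max

Calculate photon energy:
E_photon = hc/λ = 4.5751 eV

Therefore:
φ = 4.5751 - 0.975 = 3.60 eV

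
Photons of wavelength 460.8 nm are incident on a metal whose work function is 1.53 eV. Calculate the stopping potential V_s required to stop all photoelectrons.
1.1606 V

The stopping potential V_s satisfies: eV_s = KE_max

First, find KE_max using Einstein's equation:
E_photon = hc/λ = 2.6906 eV
KE_max = E_photon - φ = 2.6906 - 1.53 = 1.1606 eV

Since eV_s = KE_max:
V_s = KE_max/e = 1.1606 V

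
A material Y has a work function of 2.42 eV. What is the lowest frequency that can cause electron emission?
5.8515e+14 Hz

The threshold frequency is when the photon energy equals the work function:
hf₀ = φ

Solving for f₀:
f₀ = φ/h = (2.42 eV × 1.602×10⁻¹⁹ J/eV) / (6.626×10⁻³⁴ J·s)
f₀ = 5.8515e+14 Hz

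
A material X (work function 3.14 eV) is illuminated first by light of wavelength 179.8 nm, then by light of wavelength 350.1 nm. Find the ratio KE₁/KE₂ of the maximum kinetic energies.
9.3566

Using Einstein's equation: KE_max = hc/λ - φ

For λ₁ = 179.8 nm:
E₁ = hc/λ₁ = 6.8957 eV
KE₁ = E₁ - φ = 6.8957 - 3.14 = 3.7557 eV

For λ₂ = 350.1 nm:
E₂ = hc/λ₂ = 3.5414 eV
KE₂ = E₂ - φ = 3.5414 - 3.14 = 0.4014 eV

Ratio: KE₁/KE₂ = 3.7557/0.4014 = 9.3566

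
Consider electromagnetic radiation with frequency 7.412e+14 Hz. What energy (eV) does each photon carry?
3.0654 eV

Using E = hf:

E = hf = (6.626×10⁻³⁴ J·s)(7.412e+14 Hz)
E = 3.0654 eV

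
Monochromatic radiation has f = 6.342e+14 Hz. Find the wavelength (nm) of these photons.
472.71 nm

Using the wave equation: c = fλ

Solving for wavelength:
λ = c/f = (3×10⁸ m/s) / (6.342e+14 Hz)
λ = 472.71 nm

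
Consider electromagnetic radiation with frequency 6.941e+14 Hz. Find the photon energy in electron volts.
2.8706 eV

Using E = hf:

E = hf = (6.626×10⁻³⁴ J·s)(6.941e+14 Hz)
E = 2.8706 eV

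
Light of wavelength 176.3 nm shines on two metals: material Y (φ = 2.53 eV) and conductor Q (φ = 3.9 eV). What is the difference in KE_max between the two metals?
1.3700 eV

Using KE_max = hc/λ - φ for each metal:

Photon energy: E = hc/λ = 7.0326 eV

For material Y (φ₁ = 2.53 eV):
KE₁ = E - φ₁ = 7.0326 - 2.53 = 4.5026 eV

For conductor Q (φ₂ = 3.9 eV):
KE₂ = E - φ₂ = 7.0326 - 3.9 = 3.1326 eV

Difference:
ΔKE = KE₁ - KE₂ = 4.5026 - 3.1326 = 1.3700 eV

Note: The difference equals the difference in work functions: 3.9 - 2.53 = 1.37 eV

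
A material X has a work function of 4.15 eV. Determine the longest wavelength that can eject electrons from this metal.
298.76 nm

The threshold wavelength is when the photon energy equals the work function:
hc/λ₀ = φ

Solving for λ₀:
λ₀ = hc/φ = (6.626×10⁻³⁴ J·s)(3×10⁸ m/s) / (4.15 eV × 1.602×10⁻¹⁹ J/eV)
λ₀ = 298.76 nm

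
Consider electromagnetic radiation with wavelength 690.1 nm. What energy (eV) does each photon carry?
1.7966 eV

Using E = hf = hc/λ:

E = hc/λ = (6.626×10⁻³⁴ J·s)(3×10⁸ m/s) / (690.1×10⁻⁹ m)
E = 1.7966 eV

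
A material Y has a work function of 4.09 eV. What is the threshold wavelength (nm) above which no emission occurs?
303.14 nm

The threshold wavelength is when the photon energy equals the work function:
hc/λ₀ = φ

Solving for λ₀:
λ₀ = hc/φ = (6.626×10⁻³⁴ J·s)(3×10⁸ m/s) / (4.09 eV × 1.602×10⁻¹⁹ J/eV)
λ₀ = 303.14 nm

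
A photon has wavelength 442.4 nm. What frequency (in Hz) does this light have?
6.7765e+14 Hz

Using the wave equation: c = fλ

Solving for frequency:
f = c/λ = (3×10⁸ m/s) / (442.4×10⁻⁹ m)
f = 6.7765e+14 Hz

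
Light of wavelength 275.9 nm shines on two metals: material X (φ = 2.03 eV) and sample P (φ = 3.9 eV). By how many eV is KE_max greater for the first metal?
1.8700 eV

Using KE_max = hc/λ - φ for each metal:

Photon energy: E = hc/λ = 4.4938 eV

For material X (φ₁ = 2.03 eV):
KE₁ = E - φ₁ = 4.4938 - 2.03 = 2.4638 eV

For sample P (φ₂ = 3.9 eV):
KE₂ = E - φ₂ = 4.4938 - 3.9 = 0.5938 eV

Difference:
ΔKE = KE₁ - KE₂ = 2.4638 - 0.5938 = 1.8700 eV

Note: The difference equals the difference in work functions: 3.9 - 2.03 = 1.87 eV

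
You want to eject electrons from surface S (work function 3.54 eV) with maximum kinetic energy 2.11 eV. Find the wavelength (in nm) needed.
219.44 nm

From Einstein's equation: KE_max = hc/λ - φ

Rearranging for λ:
hc/λ = KE_max + φ
λ = hc/(KE_max + φ)

Required photon energy:
E_photon = KE_max + φ = 2.11 + 3.54 = 5.65 eV

Required wavelength:
λ = hc/E_photon = (6.626×10⁻³⁴)(3×10⁸) / (5.65 × 1.602×10⁻¹⁹)
λ = 219.44 nm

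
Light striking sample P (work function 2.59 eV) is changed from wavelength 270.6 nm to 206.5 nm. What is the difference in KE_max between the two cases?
1.4223 eV

Using Einstein's equation: KE_max = hc/λ - φ

For λ₁ = 270.6 nm:
KE₁ = hc/λ₁ - φ = 4.5818 - 2.59 = 1.9918 eV

For λ₂ = 206.5 nm:
KE₂ = hc/λ₂ - φ = 6.0041 - 2.59 = 3.4141 eV

Change in KE:
ΔKE = KE₂ - KE₁ = 3.4141 - 1.9918 = 1.4223 eV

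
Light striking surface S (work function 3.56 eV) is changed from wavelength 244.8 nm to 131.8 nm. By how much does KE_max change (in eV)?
4.3423 eV

Using Einstein's equation: KE_max = hc/λ - φ

For λ₁ = 244.8 nm:
KE₁ = hc/λ₁ - φ = 5.0647 - 3.56 = 1.5047 eV

For λ₂ = 131.8 nm:
KE₂ = hc/λ₂ - φ = 9.4070 - 3.56 = 5.8470 eV

Change in KE:
ΔKE = KE₂ - KE₁ = 5.8470 - 1.5047 = 4.3423 eV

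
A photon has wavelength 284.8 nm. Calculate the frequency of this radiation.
1.0526e+15 Hz

Using the wave equation: c = fλ

Solving for frequency:
f = c/λ = (3×10⁸ m/s) / (284.8×10⁻⁹ m)
f = 1.0526e+15 Hz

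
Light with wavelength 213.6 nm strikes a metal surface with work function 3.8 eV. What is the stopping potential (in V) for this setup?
2.0045 V

The stopping potential V_s satisfies: eV_s = KE_max

First, find KE_max using Einstein's equation:
E_photon = hc/λ = 5.8045 eV
KE_max = E_photon - φ = 5.8045 - 3.8 = 2.0045 eV

Since eV_s = KE_max:
V_s = KE_max/e = 2.0045 V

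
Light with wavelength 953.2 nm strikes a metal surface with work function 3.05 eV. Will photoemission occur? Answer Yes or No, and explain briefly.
No

For photoemission, the photon energy must exceed the work function.

Photon energy: E = hc/λ = 1.3007 eV
Work function: φ = 3.05 eV

Since E_photon (1.3007 eV) < φ (3.05 eV), photoemission will NOT occur.
The threshold wavelength is λ₀ = hc/φ = 406.5 nm.
Since 953.2 nm > 406.5 nm, the photons lack sufficient energy.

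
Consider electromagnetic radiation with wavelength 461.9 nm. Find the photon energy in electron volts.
2.6842 eV

Using E = hf = hc/λ:

E = hc/λ = (6.626×10⁻³⁴ J·s)(3×10⁸ m/s) / (461.9×10⁻⁹ m)
E = 2.6842 eV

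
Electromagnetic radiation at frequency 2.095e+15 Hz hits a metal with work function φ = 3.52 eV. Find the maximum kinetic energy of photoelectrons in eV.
5.1442 eV

Using Einstein's photoelectric equation: KE_max = hf - φ

First, calculate the photon energy:
E_photon = hf = (6.626×10⁻³⁴ J·s)(2.095e+15 Hz)
E_photon = 8.6642 eV

Then, the maximum kinetic energy:
KE_max = E_photon - φ = 8.6642 eV - 3.52 eV = 5.1442 eV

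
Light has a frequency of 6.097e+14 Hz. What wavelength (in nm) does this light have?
491.70 nm

Using the wave equation: c = fλ

Solving for wavelength:
λ = c/f = (3×10⁸ m/s) / (6.097e+14 Hz)
λ = 491.70 nm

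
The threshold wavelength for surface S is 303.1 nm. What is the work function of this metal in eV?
4.09 eV

At the threshold wavelength, photon energy equals work function:
φ = hc/λ₀

Calculating:
φ = (6.626×10⁻³⁴ J·s)(3×10⁸ m/s) / (303.1×10⁻⁹ m)
φ = 4.09 eV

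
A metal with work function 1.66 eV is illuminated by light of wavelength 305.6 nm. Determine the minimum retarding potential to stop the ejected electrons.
2.3971 V

The stopping potential V_s satisfies: eV_s = KE_max

First, find KE_max using Einstein's equation:
E_photon = hc/λ = 4.0571 eV
KE_max = E_photon - φ = 4.0571 - 1.66 = 2.3971 eV

Since eV_s = KE_max:
V_s = KE_max/e = 2.3971 V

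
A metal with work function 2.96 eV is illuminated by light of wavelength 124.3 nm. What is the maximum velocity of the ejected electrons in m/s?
1.5708e+06 m/s

First, find the maximum kinetic energy:
E_photon = hc/λ = 9.9746 eV
KE_max = E_photon - φ = 9.9746 - 2.96 = 7.0146 eV

Convert to Joules: KE_max = 7.0146 × 1.602×10⁻¹⁹ J = 1.1239e-18 J

Then use KE = ½mv² to find velocity:
v = √(2·KE/m) = √(2 × 1.1239e-18 J / 9.109e-31 kg)
v = 1.5708e+06 m/s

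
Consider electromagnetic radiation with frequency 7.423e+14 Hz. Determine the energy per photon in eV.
3.0699 eV

Using E = hf:

E = hf = (6.626×10⁻³⁴ J·s)(7.423e+14 Hz)
E = 3.0699 eV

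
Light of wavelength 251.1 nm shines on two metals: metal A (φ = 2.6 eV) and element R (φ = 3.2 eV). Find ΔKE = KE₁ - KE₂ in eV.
0.6000 eV

Using KE_max = hc/λ - φ for each metal:

Photon energy: E = hc/λ = 4.9376 eV

For metal A (φ₁ = 2.6 eV):
KE₁ = E - φ₁ = 4.9376 - 2.6 = 2.3376 eV

For element R (φ₂ = 3.2 eV):
KE₂ = E - φ₂ = 4.9376 - 3.2 = 1.7376 eV

Difference:
ΔKE = KE₁ - KE₂ = 2.3376 - 1.7376 = 0.6000 eV

Note: The difference equals the difference in work functions: 3.2 - 2.6 = 0.60 eV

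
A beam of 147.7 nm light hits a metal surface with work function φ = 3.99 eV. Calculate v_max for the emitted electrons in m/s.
1.2447e+06 m/s

First, find the maximum kinetic energy:
E_photon = hc/λ = 8.3943 eV
KE_max = E_photon - φ = 8.3943 - 3.99 = 4.4043 eV

Convert to Joules: KE_max = 4.4043 × 1.602×10⁻¹⁹ J = 7.0565e-19 J

Then use KE = ½mv² to find velocity:
v = √(2·KE/m) = √(2 × 7.0565e-19 J / 9.109e-31 kg)
v = 1.2447e+06 m/s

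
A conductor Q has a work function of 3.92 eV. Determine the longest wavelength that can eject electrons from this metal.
316.29 nm

The threshold wavelength is when the photon energy equals the work function:
hc/λ₀ = φ

Solving for λ₀:
λ₀ = hc/φ = (6.626×10⁻³⁴ J·s)(3×10⁸ m/s) / (3.92 eV × 1.602×10⁻¹⁹ J/eV)
λ₀ = 316.29 nm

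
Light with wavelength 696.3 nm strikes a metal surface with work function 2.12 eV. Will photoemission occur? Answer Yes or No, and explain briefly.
No

For photoemission, the photon energy must exceed the work function.

Photon energy: E = hc/λ = 1.7806 eV
Work function: φ = 2.12 eV

Since E_photon (1.7806 eV) < φ (2.12 eV), photoemission will NOT occur.
The threshold wavelength is λ₀ = hc/φ = 584.8 nm.
Since 696.3 nm > 584.8 nm, the photons lack sufficient energy.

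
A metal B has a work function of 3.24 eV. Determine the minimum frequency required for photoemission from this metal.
7.8343e+14 Hz

The threshold frequency is when the photon energy equals the work function:
hf₀ = φ

Solving for f₀:
f₀ = φ/h = (3.24 eV × 1.602×10⁻¹⁹ J/eV) / (6.626×10⁻³⁴ J·s)
f₀ = 7.8343e+14 Hz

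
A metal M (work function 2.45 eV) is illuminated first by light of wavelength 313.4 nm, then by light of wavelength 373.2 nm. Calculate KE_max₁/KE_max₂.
1.7268

Using Einstein's equation: KE_max = hc/λ - φ

For λ₁ = 313.4 nm:
E₁ = hc/λ₁ = 3.9561 eV
KE₁ = E₁ - φ = 3.9561 - 2.45 = 1.5061 eV

For λ₂ = 373.2 nm:
E₂ = hc/λ₂ = 3.3222 eV
KE₂ = E₂ - φ = 3.3222 - 2.45 = 0.8722 eV

Ratio: KE₁/KE₂ = 1.5061/0.8722 = 1.7268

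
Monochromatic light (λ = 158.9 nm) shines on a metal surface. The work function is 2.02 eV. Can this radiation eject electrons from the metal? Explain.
Yes

For photoemission, the photon energy must exceed the work function.

Photon energy: E = hc/λ = 7.8027 eV
Work function: φ = 2.02 eV

Since E_photon (7.8027 eV) > φ (2.02 eV), photoemission WILL occur.
The threshold wavelength is λ₀ = hc/φ = 613.8 nm.
Since 158.9 nm < 613.8 nm, the light has sufficient energy.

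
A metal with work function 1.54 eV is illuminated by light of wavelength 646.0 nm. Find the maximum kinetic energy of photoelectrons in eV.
0.3793 eV

Using Einstein's photoelectric equation: KE_max = hf - φ = hc/λ - φ

First, calculate the photon energy:
E_photon = hc/λ = (6.626×10⁻³⁴ J·s)(3×10⁸ m/s) / (646.0×10⁻⁹ m)
E_photon = 1.9193 eV

Then, the maximum kinetic energy:
KE_max = E_photon - φ = 1.9193 eV - 1.54 eV = 0.3793 eV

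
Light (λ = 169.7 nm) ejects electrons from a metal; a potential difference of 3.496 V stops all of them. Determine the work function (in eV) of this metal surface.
3.81 eV

The stopping potential gives the maximum kinetic energy: KE_max = eV_s = 3.496 eV

From Einstein's photoelectric equation: KE_max = hc/λ - φ
Rearranging: φ = hc/λ - KE_max

Calculate photon energy:
E_photon = hc/λ = (6.626×10⁻³⁴ J·s)(3×10⁸ m/s) / (169.7×10⁻⁹ m) = 7.3061 eV

Therefore:
φ = 7.3061 - 3.496 = 3.81 eV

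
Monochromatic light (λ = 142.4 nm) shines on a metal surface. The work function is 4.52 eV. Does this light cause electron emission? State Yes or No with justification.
Yes

For photoemission, the photon energy must exceed the work function.

Photon energy: E = hc/λ = 8.7068 eV
Work function: φ = 4.52 eV

Since E_photon (8.7068 eV) > φ (4.52 eV), photoemission WILL occur.
The threshold wavelength is λ₀ = hc/φ = 274.3 nm.
Since 142.4 nm < 274.3 nm, the light has sufficient energy.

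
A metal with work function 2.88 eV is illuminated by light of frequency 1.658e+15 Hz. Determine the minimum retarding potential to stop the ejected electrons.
3.9769 V

The stopping potential V_s satisfies: eV_s = KE_max

First, find KE_max using Einstein's equation:
E_photon = hf = (6.626×10⁻³⁴ J·s)(1.658e+15 Hz) = 6.8569 eV
KE_max = E_photon - φ = 6.8569 - 2.88 = 3.9769 eV

Since eV_s = KE_max:
V_s = KE_max/e = 3.9769 V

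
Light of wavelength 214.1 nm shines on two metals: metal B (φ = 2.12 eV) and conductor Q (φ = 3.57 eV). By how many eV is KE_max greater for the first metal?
1.4500 eV

Using KE_max = hc/λ - φ for each metal:

Photon energy: E = hc/λ = 5.7909 eV

For metal B (φ₁ = 2.12 eV):
KE₁ = E - φ₁ = 5.7909 - 2.12 = 3.6709 eV

For conductor Q (φ₂ = 3.57 eV):
KE₂ = E - φ₂ = 5.7909 - 3.57 = 2.2209 eV

Difference:
ΔKE = KE₁ - KE₂ = 3.6709 - 2.2209 = 1.4500 eV

Note: The difference equals the difference in work functions: 3.57 - 2.12 = 1.45 eV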